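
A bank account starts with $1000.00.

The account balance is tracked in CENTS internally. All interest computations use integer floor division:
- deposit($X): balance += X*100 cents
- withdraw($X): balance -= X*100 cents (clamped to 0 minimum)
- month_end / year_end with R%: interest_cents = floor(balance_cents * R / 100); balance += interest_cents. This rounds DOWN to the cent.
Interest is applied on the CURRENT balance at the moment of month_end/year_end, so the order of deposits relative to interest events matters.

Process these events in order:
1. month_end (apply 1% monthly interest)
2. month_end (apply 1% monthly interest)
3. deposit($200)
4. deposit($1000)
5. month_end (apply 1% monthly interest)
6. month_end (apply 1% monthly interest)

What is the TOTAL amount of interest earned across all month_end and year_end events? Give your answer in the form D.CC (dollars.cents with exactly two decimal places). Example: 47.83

Answer: 64.72

Derivation:
After 1 (month_end (apply 1% monthly interest)): balance=$1010.00 total_interest=$10.00
After 2 (month_end (apply 1% monthly interest)): balance=$1020.10 total_interest=$20.10
After 3 (deposit($200)): balance=$1220.10 total_interest=$20.10
After 4 (deposit($1000)): balance=$2220.10 total_interest=$20.10
After 5 (month_end (apply 1% monthly interest)): balance=$2242.30 total_interest=$42.30
After 6 (month_end (apply 1% monthly interest)): balance=$2264.72 total_interest=$64.72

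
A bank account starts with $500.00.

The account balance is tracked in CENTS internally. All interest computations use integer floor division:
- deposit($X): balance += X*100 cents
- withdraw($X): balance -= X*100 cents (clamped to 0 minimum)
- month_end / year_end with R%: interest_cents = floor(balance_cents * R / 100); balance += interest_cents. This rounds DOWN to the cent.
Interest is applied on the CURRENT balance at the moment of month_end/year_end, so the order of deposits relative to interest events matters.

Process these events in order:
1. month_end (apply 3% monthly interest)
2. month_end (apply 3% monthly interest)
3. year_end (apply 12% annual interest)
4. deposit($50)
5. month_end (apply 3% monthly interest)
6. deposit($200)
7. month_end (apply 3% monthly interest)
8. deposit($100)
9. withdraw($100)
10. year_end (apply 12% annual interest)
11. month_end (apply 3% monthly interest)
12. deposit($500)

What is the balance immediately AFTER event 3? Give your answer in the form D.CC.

Answer: 594.10

Derivation:
After 1 (month_end (apply 3% monthly interest)): balance=$515.00 total_interest=$15.00
After 2 (month_end (apply 3% monthly interest)): balance=$530.45 total_interest=$30.45
After 3 (year_end (apply 12% annual interest)): balance=$594.10 total_interest=$94.10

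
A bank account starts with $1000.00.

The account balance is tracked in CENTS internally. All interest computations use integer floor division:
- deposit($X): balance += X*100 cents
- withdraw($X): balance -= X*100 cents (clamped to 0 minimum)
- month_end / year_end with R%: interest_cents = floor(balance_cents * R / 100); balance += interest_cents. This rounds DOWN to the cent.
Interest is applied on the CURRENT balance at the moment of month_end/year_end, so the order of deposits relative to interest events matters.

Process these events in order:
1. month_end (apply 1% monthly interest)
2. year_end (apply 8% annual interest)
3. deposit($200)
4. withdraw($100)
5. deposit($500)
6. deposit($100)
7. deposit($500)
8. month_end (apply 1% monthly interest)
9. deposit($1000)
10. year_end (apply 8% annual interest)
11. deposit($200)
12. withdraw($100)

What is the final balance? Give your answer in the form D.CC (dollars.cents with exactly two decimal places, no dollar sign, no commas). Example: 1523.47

After 1 (month_end (apply 1% monthly interest)): balance=$1010.00 total_interest=$10.00
After 2 (year_end (apply 8% annual interest)): balance=$1090.80 total_interest=$90.80
After 3 (deposit($200)): balance=$1290.80 total_interest=$90.80
After 4 (withdraw($100)): balance=$1190.80 total_interest=$90.80
After 5 (deposit($500)): balance=$1690.80 total_interest=$90.80
After 6 (deposit($100)): balance=$1790.80 total_interest=$90.80
After 7 (deposit($500)): balance=$2290.80 total_interest=$90.80
After 8 (month_end (apply 1% monthly interest)): balance=$2313.70 total_interest=$113.70
After 9 (deposit($1000)): balance=$3313.70 total_interest=$113.70
After 10 (year_end (apply 8% annual interest)): balance=$3578.79 total_interest=$378.79
After 11 (deposit($200)): balance=$3778.79 total_interest=$378.79
After 12 (withdraw($100)): balance=$3678.79 total_interest=$378.79

Answer: 3678.79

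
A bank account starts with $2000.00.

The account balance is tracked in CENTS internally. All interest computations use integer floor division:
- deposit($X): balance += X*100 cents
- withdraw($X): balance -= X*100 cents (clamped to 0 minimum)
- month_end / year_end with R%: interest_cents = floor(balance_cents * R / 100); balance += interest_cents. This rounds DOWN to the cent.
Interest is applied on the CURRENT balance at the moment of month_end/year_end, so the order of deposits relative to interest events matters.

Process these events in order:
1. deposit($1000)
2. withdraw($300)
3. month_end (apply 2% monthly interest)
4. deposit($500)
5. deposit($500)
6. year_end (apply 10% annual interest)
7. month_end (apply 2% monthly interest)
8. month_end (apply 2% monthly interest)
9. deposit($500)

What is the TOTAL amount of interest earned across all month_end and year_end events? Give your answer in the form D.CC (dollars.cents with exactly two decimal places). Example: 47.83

Answer: 596.21

Derivation:
After 1 (deposit($1000)): balance=$3000.00 total_interest=$0.00
After 2 (withdraw($300)): balance=$2700.00 total_interest=$0.00
After 3 (month_end (apply 2% monthly interest)): balance=$2754.00 total_interest=$54.00
After 4 (deposit($500)): balance=$3254.00 total_interest=$54.00
After 5 (deposit($500)): balance=$3754.00 total_interest=$54.00
After 6 (year_end (apply 10% annual interest)): balance=$4129.40 total_interest=$429.40
After 7 (month_end (apply 2% monthly interest)): balance=$4211.98 total_interest=$511.98
After 8 (month_end (apply 2% monthly interest)): balance=$4296.21 total_interest=$596.21
After 9 (deposit($500)): balance=$4796.21 total_interest=$596.21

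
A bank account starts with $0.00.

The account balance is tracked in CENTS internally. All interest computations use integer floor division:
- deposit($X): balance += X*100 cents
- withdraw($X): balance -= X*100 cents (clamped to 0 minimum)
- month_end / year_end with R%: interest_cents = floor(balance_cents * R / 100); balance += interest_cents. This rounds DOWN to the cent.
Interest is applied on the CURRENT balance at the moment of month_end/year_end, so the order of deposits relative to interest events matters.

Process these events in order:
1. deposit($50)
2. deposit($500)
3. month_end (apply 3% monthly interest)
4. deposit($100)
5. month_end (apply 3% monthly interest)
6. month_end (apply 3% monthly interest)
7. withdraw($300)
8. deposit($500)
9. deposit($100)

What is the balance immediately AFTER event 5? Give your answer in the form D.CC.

Answer: 686.49

Derivation:
After 1 (deposit($50)): balance=$50.00 total_interest=$0.00
After 2 (deposit($500)): balance=$550.00 total_interest=$0.00
After 3 (month_end (apply 3% monthly interest)): balance=$566.50 total_interest=$16.50
After 4 (deposit($100)): balance=$666.50 total_interest=$16.50
After 5 (month_end (apply 3% monthly interest)): balance=$686.49 total_interest=$36.49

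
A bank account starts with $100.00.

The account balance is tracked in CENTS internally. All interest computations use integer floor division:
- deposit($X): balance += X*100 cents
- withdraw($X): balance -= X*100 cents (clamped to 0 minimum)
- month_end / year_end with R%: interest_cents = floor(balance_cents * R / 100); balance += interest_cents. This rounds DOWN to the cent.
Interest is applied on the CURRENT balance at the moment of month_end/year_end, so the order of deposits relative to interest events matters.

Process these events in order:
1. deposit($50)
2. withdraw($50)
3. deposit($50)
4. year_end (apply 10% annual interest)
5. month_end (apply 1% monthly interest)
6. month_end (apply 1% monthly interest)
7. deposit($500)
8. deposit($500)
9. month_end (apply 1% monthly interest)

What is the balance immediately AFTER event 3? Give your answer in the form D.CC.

Answer: 150.00

Derivation:
After 1 (deposit($50)): balance=$150.00 total_interest=$0.00
After 2 (withdraw($50)): balance=$100.00 total_interest=$0.00
After 3 (deposit($50)): balance=$150.00 total_interest=$0.00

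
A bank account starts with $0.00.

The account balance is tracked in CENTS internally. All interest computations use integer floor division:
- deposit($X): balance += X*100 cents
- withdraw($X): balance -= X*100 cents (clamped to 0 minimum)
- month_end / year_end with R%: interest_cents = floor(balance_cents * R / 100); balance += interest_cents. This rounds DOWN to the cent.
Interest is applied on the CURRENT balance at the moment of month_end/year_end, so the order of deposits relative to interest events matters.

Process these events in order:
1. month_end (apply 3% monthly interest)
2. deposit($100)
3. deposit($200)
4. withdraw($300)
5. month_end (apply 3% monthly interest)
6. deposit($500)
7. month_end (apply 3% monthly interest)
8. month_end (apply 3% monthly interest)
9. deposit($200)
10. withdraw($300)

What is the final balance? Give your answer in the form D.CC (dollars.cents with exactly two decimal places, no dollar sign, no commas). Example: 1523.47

Answer: 430.45

Derivation:
After 1 (month_end (apply 3% monthly interest)): balance=$0.00 total_interest=$0.00
After 2 (deposit($100)): balance=$100.00 total_interest=$0.00
After 3 (deposit($200)): balance=$300.00 total_interest=$0.00
After 4 (withdraw($300)): balance=$0.00 total_interest=$0.00
After 5 (month_end (apply 3% monthly interest)): balance=$0.00 total_interest=$0.00
After 6 (deposit($500)): balance=$500.00 total_interest=$0.00
After 7 (month_end (apply 3% monthly interest)): balance=$515.00 total_interest=$15.00
After 8 (month_end (apply 3% monthly interest)): balance=$530.45 total_interest=$30.45
After 9 (deposit($200)): balance=$730.45 total_interest=$30.45
After 10 (withdraw($300)): balance=$430.45 total_interest=$30.45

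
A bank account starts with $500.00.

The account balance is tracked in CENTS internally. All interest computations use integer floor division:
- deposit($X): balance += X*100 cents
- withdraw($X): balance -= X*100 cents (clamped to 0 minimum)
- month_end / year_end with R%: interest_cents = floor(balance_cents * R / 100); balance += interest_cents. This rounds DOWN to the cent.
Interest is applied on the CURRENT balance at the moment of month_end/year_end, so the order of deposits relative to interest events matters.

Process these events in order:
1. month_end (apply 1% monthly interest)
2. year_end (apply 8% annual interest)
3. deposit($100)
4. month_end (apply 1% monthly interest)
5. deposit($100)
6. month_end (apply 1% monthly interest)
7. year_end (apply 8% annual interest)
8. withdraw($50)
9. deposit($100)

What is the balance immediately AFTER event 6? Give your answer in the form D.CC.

After 1 (month_end (apply 1% monthly interest)): balance=$505.00 total_interest=$5.00
After 2 (year_end (apply 8% annual interest)): balance=$545.40 total_interest=$45.40
After 3 (deposit($100)): balance=$645.40 total_interest=$45.40
After 4 (month_end (apply 1% monthly interest)): balance=$651.85 total_interest=$51.85
After 5 (deposit($100)): balance=$751.85 total_interest=$51.85
After 6 (month_end (apply 1% monthly interest)): balance=$759.36 total_interest=$59.36

Answer: 759.36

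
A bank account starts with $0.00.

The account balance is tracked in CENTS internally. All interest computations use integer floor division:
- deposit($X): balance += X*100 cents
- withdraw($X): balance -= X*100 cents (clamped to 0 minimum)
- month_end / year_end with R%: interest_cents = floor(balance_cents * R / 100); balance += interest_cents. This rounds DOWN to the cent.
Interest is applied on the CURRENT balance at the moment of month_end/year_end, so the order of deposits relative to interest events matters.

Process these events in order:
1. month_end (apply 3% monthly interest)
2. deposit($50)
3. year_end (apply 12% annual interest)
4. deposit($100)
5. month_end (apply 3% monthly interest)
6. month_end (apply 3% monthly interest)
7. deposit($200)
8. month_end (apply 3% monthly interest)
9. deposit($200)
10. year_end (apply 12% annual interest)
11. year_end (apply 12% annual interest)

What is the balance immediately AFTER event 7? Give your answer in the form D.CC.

Answer: 365.50

Derivation:
After 1 (month_end (apply 3% monthly interest)): balance=$0.00 total_interest=$0.00
After 2 (deposit($50)): balance=$50.00 total_interest=$0.00
After 3 (year_end (apply 12% annual interest)): balance=$56.00 total_interest=$6.00
After 4 (deposit($100)): balance=$156.00 total_interest=$6.00
After 5 (month_end (apply 3% monthly interest)): balance=$160.68 total_interest=$10.68
After 6 (month_end (apply 3% monthly interest)): balance=$165.50 total_interest=$15.50
After 7 (deposit($200)): balance=$365.50 total_interest=$15.50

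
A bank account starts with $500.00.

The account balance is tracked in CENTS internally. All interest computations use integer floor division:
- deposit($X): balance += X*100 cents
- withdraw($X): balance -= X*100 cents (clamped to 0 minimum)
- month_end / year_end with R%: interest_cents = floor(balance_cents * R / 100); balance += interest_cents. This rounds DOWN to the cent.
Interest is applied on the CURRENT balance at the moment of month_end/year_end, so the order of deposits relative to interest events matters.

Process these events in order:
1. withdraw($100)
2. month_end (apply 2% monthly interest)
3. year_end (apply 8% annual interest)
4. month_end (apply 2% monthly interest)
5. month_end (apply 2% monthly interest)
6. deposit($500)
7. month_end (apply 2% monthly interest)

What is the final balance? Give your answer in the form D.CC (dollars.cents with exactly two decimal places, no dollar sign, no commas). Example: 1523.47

After 1 (withdraw($100)): balance=$400.00 total_interest=$0.00
After 2 (month_end (apply 2% monthly interest)): balance=$408.00 total_interest=$8.00
After 3 (year_end (apply 8% annual interest)): balance=$440.64 total_interest=$40.64
After 4 (month_end (apply 2% monthly interest)): balance=$449.45 total_interest=$49.45
After 5 (month_end (apply 2% monthly interest)): balance=$458.43 total_interest=$58.43
After 6 (deposit($500)): balance=$958.43 total_interest=$58.43
After 7 (month_end (apply 2% monthly interest)): balance=$977.59 total_interest=$77.59

Answer: 977.59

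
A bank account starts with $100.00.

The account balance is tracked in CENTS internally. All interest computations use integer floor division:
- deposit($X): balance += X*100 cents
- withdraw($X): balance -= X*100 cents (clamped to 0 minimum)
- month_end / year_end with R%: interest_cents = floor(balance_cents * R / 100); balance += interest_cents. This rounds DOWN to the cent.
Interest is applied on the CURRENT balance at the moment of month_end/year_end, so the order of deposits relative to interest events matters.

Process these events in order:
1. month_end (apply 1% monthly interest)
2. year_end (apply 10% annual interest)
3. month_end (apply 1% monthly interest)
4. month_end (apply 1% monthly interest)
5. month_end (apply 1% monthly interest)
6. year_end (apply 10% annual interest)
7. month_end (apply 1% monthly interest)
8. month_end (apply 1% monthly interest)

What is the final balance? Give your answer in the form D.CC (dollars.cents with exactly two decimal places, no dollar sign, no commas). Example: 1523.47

After 1 (month_end (apply 1% monthly interest)): balance=$101.00 total_interest=$1.00
After 2 (year_end (apply 10% annual interest)): balance=$111.10 total_interest=$11.10
After 3 (month_end (apply 1% monthly interest)): balance=$112.21 total_interest=$12.21
After 4 (month_end (apply 1% monthly interest)): balance=$113.33 total_interest=$13.33
After 5 (month_end (apply 1% monthly interest)): balance=$114.46 total_interest=$14.46
After 6 (year_end (apply 10% annual interest)): balance=$125.90 total_interest=$25.90
After 7 (month_end (apply 1% monthly interest)): balance=$127.15 total_interest=$27.15
After 8 (month_end (apply 1% monthly interest)): balance=$128.42 total_interest=$28.42

Answer: 128.42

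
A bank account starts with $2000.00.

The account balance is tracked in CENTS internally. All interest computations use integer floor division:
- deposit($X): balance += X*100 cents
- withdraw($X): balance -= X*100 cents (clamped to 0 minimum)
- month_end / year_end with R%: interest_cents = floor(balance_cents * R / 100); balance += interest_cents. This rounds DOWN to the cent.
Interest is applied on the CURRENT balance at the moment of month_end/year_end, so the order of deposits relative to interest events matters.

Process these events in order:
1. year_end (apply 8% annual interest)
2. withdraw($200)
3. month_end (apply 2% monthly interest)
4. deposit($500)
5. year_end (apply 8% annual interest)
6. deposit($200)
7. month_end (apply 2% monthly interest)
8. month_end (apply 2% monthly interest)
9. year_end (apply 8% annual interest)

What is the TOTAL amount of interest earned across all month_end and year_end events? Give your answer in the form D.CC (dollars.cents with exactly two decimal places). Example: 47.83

After 1 (year_end (apply 8% annual interest)): balance=$2160.00 total_interest=$160.00
After 2 (withdraw($200)): balance=$1960.00 total_interest=$160.00
After 3 (month_end (apply 2% monthly interest)): balance=$1999.20 total_interest=$199.20
After 4 (deposit($500)): balance=$2499.20 total_interest=$199.20
After 5 (year_end (apply 8% annual interest)): balance=$2699.13 total_interest=$399.13
After 6 (deposit($200)): balance=$2899.13 total_interest=$399.13
After 7 (month_end (apply 2% monthly interest)): balance=$2957.11 total_interest=$457.11
After 8 (month_end (apply 2% monthly interest)): balance=$3016.25 total_interest=$516.25
After 9 (year_end (apply 8% annual interest)): balance=$3257.55 total_interest=$757.55

Answer: 757.55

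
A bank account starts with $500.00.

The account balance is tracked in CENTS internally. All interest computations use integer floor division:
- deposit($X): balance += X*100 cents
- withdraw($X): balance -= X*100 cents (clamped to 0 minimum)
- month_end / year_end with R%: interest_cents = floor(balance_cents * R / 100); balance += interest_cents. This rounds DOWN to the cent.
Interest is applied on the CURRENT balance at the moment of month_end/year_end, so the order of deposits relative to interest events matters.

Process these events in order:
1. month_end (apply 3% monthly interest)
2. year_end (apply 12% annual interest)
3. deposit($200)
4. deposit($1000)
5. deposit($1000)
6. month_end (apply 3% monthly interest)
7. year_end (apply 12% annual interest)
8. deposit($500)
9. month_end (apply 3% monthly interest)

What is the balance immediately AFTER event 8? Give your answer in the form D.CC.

Answer: 3703.31

Derivation:
After 1 (month_end (apply 3% monthly interest)): balance=$515.00 total_interest=$15.00
After 2 (year_end (apply 12% annual interest)): balance=$576.80 total_interest=$76.80
After 3 (deposit($200)): balance=$776.80 total_interest=$76.80
After 4 (deposit($1000)): balance=$1776.80 total_interest=$76.80
After 5 (deposit($1000)): balance=$2776.80 total_interest=$76.80
After 6 (month_end (apply 3% monthly interest)): balance=$2860.10 total_interest=$160.10
After 7 (year_end (apply 12% annual interest)): balance=$3203.31 total_interest=$503.31
After 8 (deposit($500)): balance=$3703.31 total_interest=$503.31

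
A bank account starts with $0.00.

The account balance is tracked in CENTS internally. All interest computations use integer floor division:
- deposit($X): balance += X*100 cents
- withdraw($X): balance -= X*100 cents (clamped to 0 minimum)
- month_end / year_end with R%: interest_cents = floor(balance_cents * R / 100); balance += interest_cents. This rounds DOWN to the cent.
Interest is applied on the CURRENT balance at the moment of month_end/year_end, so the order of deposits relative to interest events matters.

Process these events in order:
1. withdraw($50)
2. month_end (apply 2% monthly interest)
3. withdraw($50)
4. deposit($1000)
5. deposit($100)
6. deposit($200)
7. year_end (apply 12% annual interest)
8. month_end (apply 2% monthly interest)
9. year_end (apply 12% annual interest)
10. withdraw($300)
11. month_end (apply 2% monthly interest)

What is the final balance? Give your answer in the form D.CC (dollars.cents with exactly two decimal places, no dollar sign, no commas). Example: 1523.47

Answer: 1390.59

Derivation:
After 1 (withdraw($50)): balance=$0.00 total_interest=$0.00
After 2 (month_end (apply 2% monthly interest)): balance=$0.00 total_interest=$0.00
After 3 (withdraw($50)): balance=$0.00 total_interest=$0.00
After 4 (deposit($1000)): balance=$1000.00 total_interest=$0.00
After 5 (deposit($100)): balance=$1100.00 total_interest=$0.00
After 6 (deposit($200)): balance=$1300.00 total_interest=$0.00
After 7 (year_end (apply 12% annual interest)): balance=$1456.00 total_interest=$156.00
After 8 (month_end (apply 2% monthly interest)): balance=$1485.12 total_interest=$185.12
After 9 (year_end (apply 12% annual interest)): balance=$1663.33 total_interest=$363.33
After 10 (withdraw($300)): balance=$1363.33 total_interest=$363.33
After 11 (month_end (apply 2% monthly interest)): balance=$1390.59 total_interest=$390.59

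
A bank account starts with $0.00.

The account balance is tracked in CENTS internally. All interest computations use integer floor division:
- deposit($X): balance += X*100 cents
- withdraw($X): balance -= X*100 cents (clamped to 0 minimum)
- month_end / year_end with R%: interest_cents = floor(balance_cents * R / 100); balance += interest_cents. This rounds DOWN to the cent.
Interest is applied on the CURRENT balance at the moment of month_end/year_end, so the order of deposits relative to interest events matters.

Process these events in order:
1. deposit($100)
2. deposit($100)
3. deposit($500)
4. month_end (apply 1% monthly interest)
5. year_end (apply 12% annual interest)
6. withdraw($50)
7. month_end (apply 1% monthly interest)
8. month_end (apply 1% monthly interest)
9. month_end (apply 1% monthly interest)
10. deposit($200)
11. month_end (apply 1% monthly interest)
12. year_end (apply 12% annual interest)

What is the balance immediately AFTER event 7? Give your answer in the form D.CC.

After 1 (deposit($100)): balance=$100.00 total_interest=$0.00
After 2 (deposit($100)): balance=$200.00 total_interest=$0.00
After 3 (deposit($500)): balance=$700.00 total_interest=$0.00
After 4 (month_end (apply 1% monthly interest)): balance=$707.00 total_interest=$7.00
After 5 (year_end (apply 12% annual interest)): balance=$791.84 total_interest=$91.84
After 6 (withdraw($50)): balance=$741.84 total_interest=$91.84
After 7 (month_end (apply 1% monthly interest)): balance=$749.25 total_interest=$99.25

Answer: 749.25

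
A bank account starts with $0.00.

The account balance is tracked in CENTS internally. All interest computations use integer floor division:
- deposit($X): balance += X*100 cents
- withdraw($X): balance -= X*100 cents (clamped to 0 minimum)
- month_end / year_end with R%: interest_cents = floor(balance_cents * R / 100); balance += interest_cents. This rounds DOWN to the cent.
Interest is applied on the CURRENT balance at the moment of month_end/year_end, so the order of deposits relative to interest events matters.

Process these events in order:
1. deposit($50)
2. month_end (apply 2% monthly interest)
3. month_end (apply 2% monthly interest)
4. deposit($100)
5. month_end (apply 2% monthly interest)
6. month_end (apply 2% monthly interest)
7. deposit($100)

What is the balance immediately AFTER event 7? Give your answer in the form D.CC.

After 1 (deposit($50)): balance=$50.00 total_interest=$0.00
After 2 (month_end (apply 2% monthly interest)): balance=$51.00 total_interest=$1.00
After 3 (month_end (apply 2% monthly interest)): balance=$52.02 total_interest=$2.02
After 4 (deposit($100)): balance=$152.02 total_interest=$2.02
After 5 (month_end (apply 2% monthly interest)): balance=$155.06 total_interest=$5.06
After 6 (month_end (apply 2% monthly interest)): balance=$158.16 total_interest=$8.16
After 7 (deposit($100)): balance=$258.16 total_interest=$8.16

Answer: 258.16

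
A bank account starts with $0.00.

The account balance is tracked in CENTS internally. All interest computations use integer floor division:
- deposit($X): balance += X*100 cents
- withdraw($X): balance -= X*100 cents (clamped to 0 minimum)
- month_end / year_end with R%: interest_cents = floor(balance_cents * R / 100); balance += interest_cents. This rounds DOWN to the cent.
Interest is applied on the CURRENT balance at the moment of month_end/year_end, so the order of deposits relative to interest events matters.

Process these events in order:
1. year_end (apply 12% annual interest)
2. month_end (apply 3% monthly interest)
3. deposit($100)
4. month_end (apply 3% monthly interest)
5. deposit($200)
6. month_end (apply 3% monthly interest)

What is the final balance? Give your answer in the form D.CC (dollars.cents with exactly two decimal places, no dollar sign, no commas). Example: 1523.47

After 1 (year_end (apply 12% annual interest)): balance=$0.00 total_interest=$0.00
After 2 (month_end (apply 3% monthly interest)): balance=$0.00 total_interest=$0.00
After 3 (deposit($100)): balance=$100.00 total_interest=$0.00
After 4 (month_end (apply 3% monthly interest)): balance=$103.00 total_interest=$3.00
After 5 (deposit($200)): balance=$303.00 total_interest=$3.00
After 6 (month_end (apply 3% monthly interest)): balance=$312.09 total_interest=$12.09

Answer: 312.09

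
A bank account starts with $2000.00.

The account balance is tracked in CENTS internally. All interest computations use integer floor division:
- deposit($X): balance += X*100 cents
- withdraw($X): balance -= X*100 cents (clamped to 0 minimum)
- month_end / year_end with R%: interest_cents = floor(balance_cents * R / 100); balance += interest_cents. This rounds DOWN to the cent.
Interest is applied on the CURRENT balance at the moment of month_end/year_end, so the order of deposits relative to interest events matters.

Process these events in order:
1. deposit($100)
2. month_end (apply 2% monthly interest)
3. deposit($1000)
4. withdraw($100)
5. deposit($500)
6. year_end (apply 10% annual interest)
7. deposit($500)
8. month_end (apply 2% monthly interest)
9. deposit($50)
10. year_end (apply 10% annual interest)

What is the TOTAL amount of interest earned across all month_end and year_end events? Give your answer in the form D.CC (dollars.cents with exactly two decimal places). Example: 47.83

Answer: 937.53

Derivation:
After 1 (deposit($100)): balance=$2100.00 total_interest=$0.00
After 2 (month_end (apply 2% monthly interest)): balance=$2142.00 total_interest=$42.00
After 3 (deposit($1000)): balance=$3142.00 total_interest=$42.00
After 4 (withdraw($100)): balance=$3042.00 total_interest=$42.00
After 5 (deposit($500)): balance=$3542.00 total_interest=$42.00
After 6 (year_end (apply 10% annual interest)): balance=$3896.20 total_interest=$396.20
After 7 (deposit($500)): balance=$4396.20 total_interest=$396.20
After 8 (month_end (apply 2% monthly interest)): balance=$4484.12 total_interest=$484.12
After 9 (deposit($50)): balance=$4534.12 total_interest=$484.12
After 10 (year_end (apply 10% annual interest)): balance=$4987.53 total_interest=$937.53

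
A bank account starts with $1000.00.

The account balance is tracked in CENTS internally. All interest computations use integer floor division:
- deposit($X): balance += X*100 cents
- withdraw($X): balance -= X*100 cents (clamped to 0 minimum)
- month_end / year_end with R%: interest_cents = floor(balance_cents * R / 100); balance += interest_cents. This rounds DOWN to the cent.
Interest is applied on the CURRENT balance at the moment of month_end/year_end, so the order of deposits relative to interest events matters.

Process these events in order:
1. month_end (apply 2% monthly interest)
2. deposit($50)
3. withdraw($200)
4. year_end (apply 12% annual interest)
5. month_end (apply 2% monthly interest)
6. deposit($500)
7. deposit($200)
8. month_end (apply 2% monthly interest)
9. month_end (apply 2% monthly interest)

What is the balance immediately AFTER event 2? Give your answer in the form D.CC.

Answer: 1070.00

Derivation:
After 1 (month_end (apply 2% monthly interest)): balance=$1020.00 total_interest=$20.00
After 2 (deposit($50)): balance=$1070.00 total_interest=$20.00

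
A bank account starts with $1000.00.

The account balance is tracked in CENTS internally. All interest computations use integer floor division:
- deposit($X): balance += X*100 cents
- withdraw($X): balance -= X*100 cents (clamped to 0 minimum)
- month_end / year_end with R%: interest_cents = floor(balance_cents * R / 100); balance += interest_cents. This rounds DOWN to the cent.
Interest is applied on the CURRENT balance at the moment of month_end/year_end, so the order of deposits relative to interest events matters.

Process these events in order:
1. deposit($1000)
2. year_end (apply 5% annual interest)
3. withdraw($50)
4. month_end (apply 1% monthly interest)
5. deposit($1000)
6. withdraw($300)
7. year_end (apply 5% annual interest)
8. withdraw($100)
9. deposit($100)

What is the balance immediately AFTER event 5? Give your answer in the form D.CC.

Answer: 3070.50

Derivation:
After 1 (deposit($1000)): balance=$2000.00 total_interest=$0.00
After 2 (year_end (apply 5% annual interest)): balance=$2100.00 total_interest=$100.00
After 3 (withdraw($50)): balance=$2050.00 total_interest=$100.00
After 4 (month_end (apply 1% monthly interest)): balance=$2070.50 total_interest=$120.50
After 5 (deposit($1000)): balance=$3070.50 total_interest=$120.50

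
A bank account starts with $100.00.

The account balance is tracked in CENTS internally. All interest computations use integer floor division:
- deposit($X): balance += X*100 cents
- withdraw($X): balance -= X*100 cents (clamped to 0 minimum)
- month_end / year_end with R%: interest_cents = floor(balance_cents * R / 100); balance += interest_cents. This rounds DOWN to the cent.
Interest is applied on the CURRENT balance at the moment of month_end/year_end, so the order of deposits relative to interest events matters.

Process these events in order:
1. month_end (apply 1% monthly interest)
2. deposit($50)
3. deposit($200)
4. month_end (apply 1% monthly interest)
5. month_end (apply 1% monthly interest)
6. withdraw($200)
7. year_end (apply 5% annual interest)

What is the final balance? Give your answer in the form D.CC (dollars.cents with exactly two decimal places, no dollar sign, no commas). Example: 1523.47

Answer: 165.95

Derivation:
After 1 (month_end (apply 1% monthly interest)): balance=$101.00 total_interest=$1.00
After 2 (deposit($50)): balance=$151.00 total_interest=$1.00
After 3 (deposit($200)): balance=$351.00 total_interest=$1.00
After 4 (month_end (apply 1% monthly interest)): balance=$354.51 total_interest=$4.51
After 5 (month_end (apply 1% monthly interest)): balance=$358.05 total_interest=$8.05
After 6 (withdraw($200)): balance=$158.05 total_interest=$8.05
After 7 (year_end (apply 5% annual interest)): balance=$165.95 total_interest=$15.95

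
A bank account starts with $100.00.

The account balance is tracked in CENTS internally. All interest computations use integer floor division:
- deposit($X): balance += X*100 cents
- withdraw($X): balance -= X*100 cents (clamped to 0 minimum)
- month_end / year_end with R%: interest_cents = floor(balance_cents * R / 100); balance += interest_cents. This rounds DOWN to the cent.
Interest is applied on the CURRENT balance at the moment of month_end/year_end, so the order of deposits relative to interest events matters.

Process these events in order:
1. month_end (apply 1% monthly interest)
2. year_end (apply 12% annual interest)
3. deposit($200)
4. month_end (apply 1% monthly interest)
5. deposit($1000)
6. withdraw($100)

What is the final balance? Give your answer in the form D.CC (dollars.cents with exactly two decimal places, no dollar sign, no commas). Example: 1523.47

Answer: 1216.25

Derivation:
After 1 (month_end (apply 1% monthly interest)): balance=$101.00 total_interest=$1.00
After 2 (year_end (apply 12% annual interest)): balance=$113.12 total_interest=$13.12
After 3 (deposit($200)): balance=$313.12 total_interest=$13.12
After 4 (month_end (apply 1% monthly interest)): balance=$316.25 total_interest=$16.25
After 5 (deposit($1000)): balance=$1316.25 total_interest=$16.25
After 6 (withdraw($100)): balance=$1216.25 total_interest=$16.25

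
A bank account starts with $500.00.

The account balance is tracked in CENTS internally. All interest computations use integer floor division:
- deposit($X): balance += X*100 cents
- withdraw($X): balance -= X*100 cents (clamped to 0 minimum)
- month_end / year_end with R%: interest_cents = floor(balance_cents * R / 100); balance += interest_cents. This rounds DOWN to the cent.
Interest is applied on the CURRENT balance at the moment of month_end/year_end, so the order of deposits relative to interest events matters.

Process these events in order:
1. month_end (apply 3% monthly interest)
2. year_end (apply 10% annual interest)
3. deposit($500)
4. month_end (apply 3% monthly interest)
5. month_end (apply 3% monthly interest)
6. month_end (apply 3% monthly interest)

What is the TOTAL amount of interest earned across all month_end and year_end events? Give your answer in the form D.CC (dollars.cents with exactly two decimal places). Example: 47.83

Answer: 165.38

Derivation:
After 1 (month_end (apply 3% monthly interest)): balance=$515.00 total_interest=$15.00
After 2 (year_end (apply 10% annual interest)): balance=$566.50 total_interest=$66.50
After 3 (deposit($500)): balance=$1066.50 total_interest=$66.50
After 4 (month_end (apply 3% monthly interest)): balance=$1098.49 total_interest=$98.49
After 5 (month_end (apply 3% monthly interest)): balance=$1131.44 total_interest=$131.44
After 6 (month_end (apply 3% monthly interest)): balance=$1165.38 total_interest=$165.38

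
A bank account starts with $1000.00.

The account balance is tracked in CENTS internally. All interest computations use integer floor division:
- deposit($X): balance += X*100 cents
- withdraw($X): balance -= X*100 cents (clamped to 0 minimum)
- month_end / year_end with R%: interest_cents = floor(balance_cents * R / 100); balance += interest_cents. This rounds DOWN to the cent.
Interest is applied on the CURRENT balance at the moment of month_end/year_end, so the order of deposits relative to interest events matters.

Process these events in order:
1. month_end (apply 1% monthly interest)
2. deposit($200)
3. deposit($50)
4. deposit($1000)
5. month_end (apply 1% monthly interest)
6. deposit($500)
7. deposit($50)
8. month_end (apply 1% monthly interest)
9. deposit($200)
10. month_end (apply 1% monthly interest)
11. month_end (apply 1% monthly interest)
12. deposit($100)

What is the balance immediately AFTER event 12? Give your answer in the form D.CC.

Answer: 3222.43

Derivation:
After 1 (month_end (apply 1% monthly interest)): balance=$1010.00 total_interest=$10.00
After 2 (deposit($200)): balance=$1210.00 total_interest=$10.00
After 3 (deposit($50)): balance=$1260.00 total_interest=$10.00
After 4 (deposit($1000)): balance=$2260.00 total_interest=$10.00
After 5 (month_end (apply 1% monthly interest)): balance=$2282.60 total_interest=$32.60
After 6 (deposit($500)): balance=$2782.60 total_interest=$32.60
After 7 (deposit($50)): balance=$2832.60 total_interest=$32.60
After 8 (month_end (apply 1% monthly interest)): balance=$2860.92 total_interest=$60.92
After 9 (deposit($200)): balance=$3060.92 total_interest=$60.92
After 10 (month_end (apply 1% monthly interest)): balance=$3091.52 total_interest=$91.52
After 11 (month_end (apply 1% monthly interest)): balance=$3122.43 total_interest=$122.43
After 12 (deposit($100)): balance=$3222.43 total_interest=$122.43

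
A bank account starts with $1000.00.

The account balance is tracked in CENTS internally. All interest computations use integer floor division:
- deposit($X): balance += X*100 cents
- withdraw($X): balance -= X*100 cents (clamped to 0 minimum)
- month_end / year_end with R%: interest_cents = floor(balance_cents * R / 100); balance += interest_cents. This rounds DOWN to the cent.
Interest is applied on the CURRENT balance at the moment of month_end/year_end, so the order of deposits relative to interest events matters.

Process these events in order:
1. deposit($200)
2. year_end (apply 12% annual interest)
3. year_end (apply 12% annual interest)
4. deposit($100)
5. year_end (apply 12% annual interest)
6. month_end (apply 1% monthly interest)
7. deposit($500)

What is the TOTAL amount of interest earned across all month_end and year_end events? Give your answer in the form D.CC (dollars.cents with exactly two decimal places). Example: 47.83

Answer: 515.88

Derivation:
After 1 (deposit($200)): balance=$1200.00 total_interest=$0.00
After 2 (year_end (apply 12% annual interest)): balance=$1344.00 total_interest=$144.00
After 3 (year_end (apply 12% annual interest)): balance=$1505.28 total_interest=$305.28
After 4 (deposit($100)): balance=$1605.28 total_interest=$305.28
After 5 (year_end (apply 12% annual interest)): balance=$1797.91 total_interest=$497.91
After 6 (month_end (apply 1% monthly interest)): balance=$1815.88 total_interest=$515.88
After 7 (deposit($500)): balance=$2315.88 total_interest=$515.88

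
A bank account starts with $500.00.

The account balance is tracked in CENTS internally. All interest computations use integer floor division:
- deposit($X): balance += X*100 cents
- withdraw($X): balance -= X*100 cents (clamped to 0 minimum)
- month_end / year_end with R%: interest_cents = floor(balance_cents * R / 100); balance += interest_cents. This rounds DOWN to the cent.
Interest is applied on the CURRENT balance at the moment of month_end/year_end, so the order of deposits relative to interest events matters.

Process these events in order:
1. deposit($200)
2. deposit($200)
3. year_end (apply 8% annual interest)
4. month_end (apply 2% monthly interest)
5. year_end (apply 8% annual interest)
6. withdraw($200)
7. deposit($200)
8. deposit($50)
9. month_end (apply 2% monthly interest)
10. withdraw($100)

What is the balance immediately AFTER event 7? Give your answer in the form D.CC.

After 1 (deposit($200)): balance=$700.00 total_interest=$0.00
After 2 (deposit($200)): balance=$900.00 total_interest=$0.00
After 3 (year_end (apply 8% annual interest)): balance=$972.00 total_interest=$72.00
After 4 (month_end (apply 2% monthly interest)): balance=$991.44 total_interest=$91.44
After 5 (year_end (apply 8% annual interest)): balance=$1070.75 total_interest=$170.75
After 6 (withdraw($200)): balance=$870.75 total_interest=$170.75
After 7 (deposit($200)): balance=$1070.75 total_interest=$170.75

Answer: 1070.75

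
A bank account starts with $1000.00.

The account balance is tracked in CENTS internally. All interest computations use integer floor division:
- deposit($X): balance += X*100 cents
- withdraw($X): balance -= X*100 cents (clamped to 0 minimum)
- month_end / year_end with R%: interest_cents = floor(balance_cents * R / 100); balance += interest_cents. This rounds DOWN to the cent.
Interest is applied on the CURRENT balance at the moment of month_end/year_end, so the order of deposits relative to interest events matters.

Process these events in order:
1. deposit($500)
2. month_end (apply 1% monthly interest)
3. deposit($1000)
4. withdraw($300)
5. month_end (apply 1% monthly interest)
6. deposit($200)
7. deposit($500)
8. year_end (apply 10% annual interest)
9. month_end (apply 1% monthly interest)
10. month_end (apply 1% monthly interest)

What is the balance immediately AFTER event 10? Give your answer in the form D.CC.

After 1 (deposit($500)): balance=$1500.00 total_interest=$0.00
After 2 (month_end (apply 1% monthly interest)): balance=$1515.00 total_interest=$15.00
After 3 (deposit($1000)): balance=$2515.00 total_interest=$15.00
After 4 (withdraw($300)): balance=$2215.00 total_interest=$15.00
After 5 (month_end (apply 1% monthly interest)): balance=$2237.15 total_interest=$37.15
After 6 (deposit($200)): balance=$2437.15 total_interest=$37.15
After 7 (deposit($500)): balance=$2937.15 total_interest=$37.15
After 8 (year_end (apply 10% annual interest)): balance=$3230.86 total_interest=$330.86
After 9 (month_end (apply 1% monthly interest)): balance=$3263.16 total_interest=$363.16
After 10 (month_end (apply 1% monthly interest)): balance=$3295.79 total_interest=$395.79

Answer: 3295.79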